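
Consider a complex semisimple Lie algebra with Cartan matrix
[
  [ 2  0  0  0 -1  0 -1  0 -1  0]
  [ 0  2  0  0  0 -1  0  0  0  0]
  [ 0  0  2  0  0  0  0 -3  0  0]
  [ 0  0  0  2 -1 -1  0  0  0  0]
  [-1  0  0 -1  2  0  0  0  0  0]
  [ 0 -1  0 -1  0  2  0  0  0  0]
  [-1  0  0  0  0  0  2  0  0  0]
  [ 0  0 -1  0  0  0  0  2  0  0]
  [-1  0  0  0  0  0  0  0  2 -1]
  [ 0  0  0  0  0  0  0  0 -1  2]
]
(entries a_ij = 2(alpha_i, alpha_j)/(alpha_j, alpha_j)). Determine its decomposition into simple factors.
E_8 + G_2

The diagram associated to this matrix has two connected components: the simple roots {alpha_1, alpha_2, alpha_4, alpha_5, alpha_6, alpha_7, alpha_9, alpha_10} form a chain of 7 nodes with one extra node attached to the third node from one end (E_8), and {alpha_3, alpha_8} form two nodes joined by a triple edge (G_2). A semisimple Lie algebra decomposes uniquely as the direct sum of simple ideals, one per connected component of its Dynkin diagram, so g ≅ E_8 ⊕ G_2 (dimension 248 + 14 = 262).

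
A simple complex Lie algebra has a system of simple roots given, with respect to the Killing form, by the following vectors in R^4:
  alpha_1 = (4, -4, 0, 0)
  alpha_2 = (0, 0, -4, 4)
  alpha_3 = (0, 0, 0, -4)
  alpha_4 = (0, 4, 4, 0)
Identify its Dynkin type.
B_4 (so(9))

Compute the Cartan integers a_ij = 2(alpha_i, alpha_j)/(alpha_j, alpha_j); the resulting 4x4 Cartan matrix is
[[2, 0, 0, -1], [0, 2, -2, -1], [0, -1, 2, 0], [-1, -1, 0, 2]].
The roots have two lengths (squared-length ratio 2:1); the short ones are alpha_{3}. The associated Dynkin diagram is a chain of 4 nodes with a double edge at one end; the terminal node there is the unique short simple root (B_4), so the type is B_4 (the algebra so(9)).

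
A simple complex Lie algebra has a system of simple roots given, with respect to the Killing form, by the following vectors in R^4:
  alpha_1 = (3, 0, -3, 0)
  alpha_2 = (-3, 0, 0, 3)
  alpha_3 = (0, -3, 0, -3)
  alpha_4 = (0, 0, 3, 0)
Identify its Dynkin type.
B_4 (so(9))

Compute the Cartan integers a_ij = 2(alpha_i, alpha_j)/(alpha_j, alpha_j); the resulting 4x4 Cartan matrix is
[[2, -1, 0, -2], [-1, 2, -1, 0], [0, -1, 2, 0], [-1, 0, 0, 2]].
The roots have two lengths (squared-length ratio 2:1); the short ones are alpha_{4}. The associated Dynkin diagram is a chain of 4 nodes with a double edge at one end; the terminal node there is the unique short simple root (B_4), so the type is B_4 (the algebra so(9)).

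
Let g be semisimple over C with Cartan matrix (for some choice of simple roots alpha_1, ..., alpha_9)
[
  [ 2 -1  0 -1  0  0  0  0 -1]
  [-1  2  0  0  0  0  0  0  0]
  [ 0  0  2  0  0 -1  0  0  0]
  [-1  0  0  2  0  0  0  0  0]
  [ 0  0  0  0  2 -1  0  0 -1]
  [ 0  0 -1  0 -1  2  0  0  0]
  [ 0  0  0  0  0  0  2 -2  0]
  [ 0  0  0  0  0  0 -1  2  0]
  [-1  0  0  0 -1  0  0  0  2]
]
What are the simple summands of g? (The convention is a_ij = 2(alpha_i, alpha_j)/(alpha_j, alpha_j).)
B_2 (so(5)) + D_7 (so(14))

The diagram associated to this matrix has two connected components: the simple roots {alpha_7, alpha_8} form a chain of 2 nodes with a double edge at one end; the terminal node there is the unique short simple root (B_2), and {alpha_1, alpha_2, alpha_3, alpha_4, alpha_5, alpha_6, alpha_9} form a chain of 5 nodes with a fork of two nodes at one end (D_7). A semisimple Lie algebra decomposes uniquely as the direct sum of simple ideals, one per connected component of its Dynkin diagram, so g ≅ B_2 ⊕ D_7 (dimension 10 + 91 = 101).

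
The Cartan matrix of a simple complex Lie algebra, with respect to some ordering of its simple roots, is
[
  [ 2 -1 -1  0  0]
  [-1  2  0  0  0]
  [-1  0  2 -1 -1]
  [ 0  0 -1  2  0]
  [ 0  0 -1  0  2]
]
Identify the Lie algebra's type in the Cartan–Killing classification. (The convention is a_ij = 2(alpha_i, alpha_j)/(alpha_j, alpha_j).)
D_5

The matrix has rank 5 with 2's on the diagonal. Reading the off-diagonal entries as Dynkin edges (a single edge where a_ij = a_ji = -1; a double or triple edge where a_ij * a_ji = 2 or 3), the diagram is a chain of 3 nodes with a fork of two nodes at one end (D_5). One simple-root ordering that puts it in standard form is (alpha_2, alpha_1, alpha_3, alpha_5, alpha_4). So the algebra is type D_5, i.e. so(10).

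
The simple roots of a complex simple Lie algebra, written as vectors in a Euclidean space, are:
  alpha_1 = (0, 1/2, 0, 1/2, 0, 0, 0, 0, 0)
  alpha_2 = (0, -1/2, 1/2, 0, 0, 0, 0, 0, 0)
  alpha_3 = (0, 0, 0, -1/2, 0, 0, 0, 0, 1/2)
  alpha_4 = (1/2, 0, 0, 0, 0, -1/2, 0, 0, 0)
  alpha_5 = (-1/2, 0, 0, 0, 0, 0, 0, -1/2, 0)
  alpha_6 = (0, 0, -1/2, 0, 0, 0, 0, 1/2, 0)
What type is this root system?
type A_6

Compute the Cartan integers a_ij = 2(alpha_i, alpha_j)/(alpha_j, alpha_j); the resulting 6x6 Cartan matrix is
[[2, -1, -1, 0, 0, 0], [-1, 2, 0, 0, 0, -1], [-1, 0, 2, 0, 0, 0], [0, 0, 0, 2, -1, 0], [0, 0, 0, -1, 2, -1], [0, -1, 0, 0, -1, 2]].
All simple roots have the same length, so the diagram is simply laced. The associated Dynkin diagram is a chain of 6 nodes with single edges (A_6), so the type is A_6 (the algebra sl(7)).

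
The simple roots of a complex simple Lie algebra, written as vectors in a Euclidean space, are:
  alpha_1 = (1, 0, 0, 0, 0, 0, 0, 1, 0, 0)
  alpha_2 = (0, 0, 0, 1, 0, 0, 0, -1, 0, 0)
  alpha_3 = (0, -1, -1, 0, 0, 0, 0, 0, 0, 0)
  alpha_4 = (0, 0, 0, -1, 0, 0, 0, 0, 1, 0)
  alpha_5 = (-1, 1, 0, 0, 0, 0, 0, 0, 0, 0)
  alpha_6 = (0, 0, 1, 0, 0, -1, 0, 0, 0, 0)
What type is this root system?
Compute the Cartan integers a_ij = 2(alpha_i, alpha_j)/(alpha_j, alpha_j); the resulting 6x6 Cartan matrix is
[[2, -1, 0, 0, -1, 0], [-1, 2, 0, -1, 0, 0], [0, 0, 2, 0, -1, -1], [0, -1, 0, 2, 0, 0], [-1, 0, -1, 0, 2, 0], [0, 0, -1, 0, 0, 2]].
All simple roots have the same length, so the diagram is simply laced. The associated Dynkin diagram is a chain of 6 nodes with single edges (A_6), so the type is A_6 (the algebra sl(7)).

A6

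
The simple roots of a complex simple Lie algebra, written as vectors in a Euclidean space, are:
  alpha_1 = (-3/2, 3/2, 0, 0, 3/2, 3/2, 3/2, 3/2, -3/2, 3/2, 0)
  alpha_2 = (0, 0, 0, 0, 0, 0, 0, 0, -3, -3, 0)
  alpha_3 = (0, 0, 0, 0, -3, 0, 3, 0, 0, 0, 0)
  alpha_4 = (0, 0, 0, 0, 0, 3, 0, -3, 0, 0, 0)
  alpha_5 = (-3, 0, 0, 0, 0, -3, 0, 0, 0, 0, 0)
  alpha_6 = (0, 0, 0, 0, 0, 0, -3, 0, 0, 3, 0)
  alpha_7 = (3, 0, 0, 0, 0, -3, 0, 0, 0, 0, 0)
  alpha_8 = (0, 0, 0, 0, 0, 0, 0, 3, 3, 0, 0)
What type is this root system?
Compute the Cartan integers a_ij = 2(alpha_i, alpha_j)/(alpha_j, alpha_j); the resulting 8x8 Cartan matrix is
[[2, 0, 0, 0, 0, 0, -1, 0], [0, 2, 0, 0, 0, -1, 0, -1], [0, 0, 2, 0, 0, -1, 0, 0], [0, 0, 0, 2, -1, 0, -1, -1], [0, 0, 0, -1, 2, 0, 0, 0], [0, -1, -1, 0, 0, 2, 0, 0], [-1, 0, 0, -1, 0, 0, 2, 0], [0, -1, 0, -1, 0, 0, 0, 2]].
All simple roots have the same length, so the diagram is simply laced. The associated Dynkin diagram is a chain of 7 nodes with one extra node attached to the third node from one end (E_8), so the type is E_8.

E_8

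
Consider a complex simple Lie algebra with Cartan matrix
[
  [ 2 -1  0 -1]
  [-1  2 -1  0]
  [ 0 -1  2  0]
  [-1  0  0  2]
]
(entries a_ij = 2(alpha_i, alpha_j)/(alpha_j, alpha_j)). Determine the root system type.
A_4 (sl(5))

The matrix has rank 4 with 2's on the diagonal. Reading the off-diagonal entries as Dynkin edges (a single edge where a_ij = a_ji = -1; a double or triple edge where a_ij * a_ji = 2 or 3), the diagram is a chain of 4 nodes with single edges (A_4). One simple-root ordering that puts it in standard form is (alpha_3, alpha_2, alpha_1, alpha_4). So the algebra is type A_4, i.e. sl(5).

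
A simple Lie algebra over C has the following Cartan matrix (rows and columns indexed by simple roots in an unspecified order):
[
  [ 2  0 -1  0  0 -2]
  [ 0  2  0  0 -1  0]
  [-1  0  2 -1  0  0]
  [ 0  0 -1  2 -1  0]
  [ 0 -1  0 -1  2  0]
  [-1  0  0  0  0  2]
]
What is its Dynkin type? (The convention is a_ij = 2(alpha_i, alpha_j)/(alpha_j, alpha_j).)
The matrix has rank 6 with 2's on the diagonal. Reading the off-diagonal entries as Dynkin edges (a single edge where a_ij = a_ji = -1; a double or triple edge where a_ij * a_ji = 2 or 3), the diagram is a chain of 6 nodes with a double edge at one end; the terminal node there is the unique short simple root (B_6). One simple-root ordering that puts it in standard form is (alpha_2, alpha_5, alpha_4, alpha_3, alpha_1, alpha_6). So the algebra is type B_6, i.e. so(13).

type B_6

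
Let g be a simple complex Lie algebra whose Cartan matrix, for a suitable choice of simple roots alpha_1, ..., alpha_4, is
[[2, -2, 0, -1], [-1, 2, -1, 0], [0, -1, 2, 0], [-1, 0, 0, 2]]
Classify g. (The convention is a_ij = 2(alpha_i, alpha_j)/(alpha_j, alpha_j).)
F_4

The matrix has rank 4 with 2's on the diagonal. Reading the off-diagonal entries as Dynkin edges (a single edge where a_ij = a_ji = -1; a double or triple edge where a_ij * a_ji = 2 or 3), the diagram is a chain of 4 nodes with a double edge between the middle two (F_4). One simple-root ordering that puts it in standard form is (alpha_4, alpha_1, alpha_2, alpha_3). So the algebra is type F_4.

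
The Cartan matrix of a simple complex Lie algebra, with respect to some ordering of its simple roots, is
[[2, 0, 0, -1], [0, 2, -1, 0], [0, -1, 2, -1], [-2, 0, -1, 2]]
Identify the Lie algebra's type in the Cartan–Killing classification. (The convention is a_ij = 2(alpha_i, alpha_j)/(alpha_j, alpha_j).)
The matrix has rank 4 with 2's on the diagonal. Reading the off-diagonal entries as Dynkin edges (a single edge where a_ij = a_ji = -1; a double or triple edge where a_ij * a_ji = 2 or 3), the diagram is a chain of 4 nodes with a double edge at one end; the terminal node there is the unique short simple root (B_4). One simple-root ordering that puts it in standard form is (alpha_2, alpha_3, alpha_4, alpha_1). So the algebra is type B_4, i.e. so(9).

B_4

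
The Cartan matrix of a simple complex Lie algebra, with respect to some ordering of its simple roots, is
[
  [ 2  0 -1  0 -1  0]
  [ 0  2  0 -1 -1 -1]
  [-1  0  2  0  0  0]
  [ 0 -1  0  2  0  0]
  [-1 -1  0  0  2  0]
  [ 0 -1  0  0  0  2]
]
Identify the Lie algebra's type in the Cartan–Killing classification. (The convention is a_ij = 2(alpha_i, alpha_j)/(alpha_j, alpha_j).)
D6

The matrix has rank 6 with 2's on the diagonal. Reading the off-diagonal entries as Dynkin edges (a single edge where a_ij = a_ji = -1; a double or triple edge where a_ij * a_ji = 2 or 3), the diagram is a chain of 4 nodes with a fork of two nodes at one end (D_6). One simple-root ordering that puts it in standard form is (alpha_3, alpha_1, alpha_5, alpha_2, alpha_4, alpha_6). So the algebra is type D_6, i.e. so(12).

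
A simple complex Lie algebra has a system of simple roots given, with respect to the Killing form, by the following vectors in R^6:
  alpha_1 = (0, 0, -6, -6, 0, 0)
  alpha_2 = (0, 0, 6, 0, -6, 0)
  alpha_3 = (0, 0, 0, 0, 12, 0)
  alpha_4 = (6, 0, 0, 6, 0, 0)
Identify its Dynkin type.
Compute the Cartan integers a_ij = 2(alpha_i, alpha_j)/(alpha_j, alpha_j); the resulting 4x4 Cartan matrix is
[[2, -1, 0, -1], [-1, 2, -1, 0], [0, -2, 2, 0], [-1, 0, 0, 2]].
The roots have two lengths (squared-length ratio 2:1); the short ones are alpha_{1,2,4}. The associated Dynkin diagram is a chain of 4 nodes with a double edge at one end; the terminal node there is the unique long simple root (C_4), so the type is C_4 (the algebra sp(8)).

C_4 (sp(8))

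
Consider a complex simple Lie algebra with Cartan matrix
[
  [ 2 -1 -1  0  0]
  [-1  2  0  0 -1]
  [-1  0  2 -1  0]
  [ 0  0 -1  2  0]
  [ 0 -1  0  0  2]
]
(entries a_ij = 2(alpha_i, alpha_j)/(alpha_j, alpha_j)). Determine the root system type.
The matrix has rank 5 with 2's on the diagonal. Reading the off-diagonal entries as Dynkin edges (a single edge where a_ij = a_ji = -1; a double or triple edge where a_ij * a_ji = 2 or 3), the diagram is a chain of 5 nodes with single edges (A_5). One simple-root ordering that puts it in standard form is (alpha_4, alpha_3, alpha_1, alpha_2, alpha_5). So the algebra is type A_5, i.e. sl(6).

type A_5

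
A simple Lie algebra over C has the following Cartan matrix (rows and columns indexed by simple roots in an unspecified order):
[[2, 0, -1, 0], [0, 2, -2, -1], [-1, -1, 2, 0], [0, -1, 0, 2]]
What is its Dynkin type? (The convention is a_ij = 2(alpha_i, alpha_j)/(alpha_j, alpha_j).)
F4

The matrix has rank 4 with 2's on the diagonal. Reading the off-diagonal entries as Dynkin edges (a single edge where a_ij = a_ji = -1; a double or triple edge where a_ij * a_ji = 2 or 3), the diagram is a chain of 4 nodes with a double edge between the middle two (F_4). One simple-root ordering that puts it in standard form is (alpha_4, alpha_2, alpha_3, alpha_1). So the algebra is type F_4.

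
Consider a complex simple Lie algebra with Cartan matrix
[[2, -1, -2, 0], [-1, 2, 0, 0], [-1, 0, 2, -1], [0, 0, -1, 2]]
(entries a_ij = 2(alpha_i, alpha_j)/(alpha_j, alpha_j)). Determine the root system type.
The matrix has rank 4 with 2's on the diagonal. Reading the off-diagonal entries as Dynkin edges (a single edge where a_ij = a_ji = -1; a double or triple edge where a_ij * a_ji = 2 or 3), the diagram is a chain of 4 nodes with a double edge between the middle two (F_4). One simple-root ordering that puts it in standard form is (alpha_2, alpha_1, alpha_3, alpha_4). So the algebra is type F_4.

F4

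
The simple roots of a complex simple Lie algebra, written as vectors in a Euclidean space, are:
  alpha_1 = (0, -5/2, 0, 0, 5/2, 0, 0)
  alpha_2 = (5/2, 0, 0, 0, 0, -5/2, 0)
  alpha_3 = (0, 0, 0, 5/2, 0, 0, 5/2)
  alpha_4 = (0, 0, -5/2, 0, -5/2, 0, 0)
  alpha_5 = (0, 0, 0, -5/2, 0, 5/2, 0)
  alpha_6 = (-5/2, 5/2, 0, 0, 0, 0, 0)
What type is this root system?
Compute the Cartan integers a_ij = 2(alpha_i, alpha_j)/(alpha_j, alpha_j); the resulting 6x6 Cartan matrix is
[[2, 0, 0, -1, 0, -1], [0, 2, 0, 0, -1, -1], [0, 0, 2, 0, -1, 0], [-1, 0, 0, 2, 0, 0], [0, -1, -1, 0, 2, 0], [-1, -1, 0, 0, 0, 2]].
All simple roots have the same length, so the diagram is simply laced. The associated Dynkin diagram is a chain of 6 nodes with single edges (A_6), so the type is A_6 (the algebra sl(7)).

A6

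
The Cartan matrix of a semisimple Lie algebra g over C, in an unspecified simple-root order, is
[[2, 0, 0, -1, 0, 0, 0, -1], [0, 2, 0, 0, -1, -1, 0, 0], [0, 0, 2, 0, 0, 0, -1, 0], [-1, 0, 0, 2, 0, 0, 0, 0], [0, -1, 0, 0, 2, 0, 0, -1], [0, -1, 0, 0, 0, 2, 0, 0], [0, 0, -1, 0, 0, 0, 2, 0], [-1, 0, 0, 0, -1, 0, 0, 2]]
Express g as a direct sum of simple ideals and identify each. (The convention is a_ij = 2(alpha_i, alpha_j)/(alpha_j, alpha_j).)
The diagram associated to this matrix has two connected components: the simple roots {alpha_3, alpha_7} form a chain of 2 nodes with single edges (A_2), and {alpha_1, alpha_2, alpha_4, alpha_5, alpha_6, alpha_8} form a chain of 6 nodes with single edges (A_6). A semisimple Lie algebra decomposes uniquely as the direct sum of simple ideals, one per connected component of its Dynkin diagram, so g ≅ A_2 ⊕ A_6 (dimension 8 + 48 = 56).

A_2 (sl(3)) ⊕ A_6 (sl(7))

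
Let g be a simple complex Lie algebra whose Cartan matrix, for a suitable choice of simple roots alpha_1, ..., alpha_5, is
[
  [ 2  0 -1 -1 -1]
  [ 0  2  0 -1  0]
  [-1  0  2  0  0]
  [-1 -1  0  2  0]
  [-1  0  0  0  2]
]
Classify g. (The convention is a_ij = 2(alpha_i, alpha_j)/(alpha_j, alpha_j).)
The matrix has rank 5 with 2's on the diagonal. Reading the off-diagonal entries as Dynkin edges (a single edge where a_ij = a_ji = -1; a double or triple edge where a_ij * a_ji = 2 or 3), the diagram is a chain of 3 nodes with a fork of two nodes at one end (D_5). One simple-root ordering that puts it in standard form is (alpha_2, alpha_4, alpha_1, alpha_3, alpha_5). So the algebra is type D_5, i.e. so(10).

D_5 (so(10))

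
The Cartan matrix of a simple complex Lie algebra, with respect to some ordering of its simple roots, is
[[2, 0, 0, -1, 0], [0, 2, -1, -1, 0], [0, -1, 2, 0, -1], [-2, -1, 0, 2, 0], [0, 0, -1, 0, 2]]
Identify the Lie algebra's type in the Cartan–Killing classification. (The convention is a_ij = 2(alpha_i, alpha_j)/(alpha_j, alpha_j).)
B_5

The matrix has rank 5 with 2's on the diagonal. Reading the off-diagonal entries as Dynkin edges (a single edge where a_ij = a_ji = -1; a double or triple edge where a_ij * a_ji = 2 or 3), the diagram is a chain of 5 nodes with a double edge at one end; the terminal node there is the unique short simple root (B_5). One simple-root ordering that puts it in standard form is (alpha_5, alpha_3, alpha_2, alpha_4, alpha_1). So the algebra is type B_5, i.e. so(11).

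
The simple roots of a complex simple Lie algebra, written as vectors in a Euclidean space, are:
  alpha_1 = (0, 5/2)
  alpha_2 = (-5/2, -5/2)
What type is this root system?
B_2 (so(5))

Compute the Cartan integers a_ij = 2(alpha_i, alpha_j)/(alpha_j, alpha_j); the resulting 2x2 Cartan matrix is
[[2, -1], [-2, 2]].
The roots have two lengths (squared-length ratio 2:1); the short ones are alpha_{1}. The associated Dynkin diagram is a chain of 2 nodes with a double edge at one end; the terminal node there is the unique short simple root (B_2), so the type is B_2 (the algebra so(5)).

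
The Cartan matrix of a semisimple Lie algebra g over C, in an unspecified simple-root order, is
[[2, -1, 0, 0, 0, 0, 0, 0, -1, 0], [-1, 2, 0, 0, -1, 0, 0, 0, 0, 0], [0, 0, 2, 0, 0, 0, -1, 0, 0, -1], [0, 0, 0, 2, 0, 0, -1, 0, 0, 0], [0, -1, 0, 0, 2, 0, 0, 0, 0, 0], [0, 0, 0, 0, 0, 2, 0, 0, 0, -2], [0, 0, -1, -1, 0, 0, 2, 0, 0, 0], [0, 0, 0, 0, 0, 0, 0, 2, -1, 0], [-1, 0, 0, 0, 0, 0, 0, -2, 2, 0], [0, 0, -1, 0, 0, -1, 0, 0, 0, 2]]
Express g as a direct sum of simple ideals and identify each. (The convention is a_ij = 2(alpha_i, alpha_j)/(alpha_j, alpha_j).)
B_5 (so(11)) + C_5 (sp(10))

The diagram associated to this matrix has two connected components: the simple roots {alpha_1, alpha_2, alpha_5, alpha_8, alpha_9} form a chain of 5 nodes with a double edge at one end; the terminal node there is the unique short simple root (B_5), and {alpha_3, alpha_4, alpha_6, alpha_7, alpha_10} form a chain of 5 nodes with a double edge at one end; the terminal node there is the unique long simple root (C_5). A semisimple Lie algebra decomposes uniquely as the direct sum of simple ideals, one per connected component of its Dynkin diagram, so g ≅ B_5 ⊕ C_5 (dimension 55 + 55 = 110).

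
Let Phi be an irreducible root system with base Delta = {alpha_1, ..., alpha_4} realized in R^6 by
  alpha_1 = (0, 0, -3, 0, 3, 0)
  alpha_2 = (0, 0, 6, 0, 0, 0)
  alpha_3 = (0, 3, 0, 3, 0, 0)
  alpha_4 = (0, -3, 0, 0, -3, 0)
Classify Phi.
C4

Compute the Cartan integers a_ij = 2(alpha_i, alpha_j)/(alpha_j, alpha_j); the resulting 4x4 Cartan matrix is
[[2, -1, 0, -1], [-2, 2, 0, 0], [0, 0, 2, -1], [-1, 0, -1, 2]].
The roots have two lengths (squared-length ratio 2:1); the short ones are alpha_{1,3,4}. The associated Dynkin diagram is a chain of 4 nodes with a double edge at one end; the terminal node there is the unique long simple root (C_4), so the type is C_4 (the algebra sp(8)).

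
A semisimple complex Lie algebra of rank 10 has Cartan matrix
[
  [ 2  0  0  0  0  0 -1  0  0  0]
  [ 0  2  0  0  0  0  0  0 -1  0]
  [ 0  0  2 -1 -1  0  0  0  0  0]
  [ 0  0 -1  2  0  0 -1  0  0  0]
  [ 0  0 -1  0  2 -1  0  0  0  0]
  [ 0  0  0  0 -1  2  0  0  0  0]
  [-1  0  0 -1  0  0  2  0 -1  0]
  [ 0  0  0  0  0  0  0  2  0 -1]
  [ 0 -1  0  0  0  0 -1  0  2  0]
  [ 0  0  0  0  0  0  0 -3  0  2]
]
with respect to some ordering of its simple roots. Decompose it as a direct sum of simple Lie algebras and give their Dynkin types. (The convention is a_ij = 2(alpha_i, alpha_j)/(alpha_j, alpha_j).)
The diagram associated to this matrix has two connected components: the simple roots {alpha_1, alpha_2, alpha_3, alpha_4, alpha_5, alpha_6, alpha_7, alpha_9} form a chain of 7 nodes with one extra node attached to the third node from one end (E_8), and {alpha_8, alpha_10} form two nodes joined by a triple edge (G_2). A semisimple Lie algebra decomposes uniquely as the direct sum of simple ideals, one per connected component of its Dynkin diagram, so g ≅ E_8 ⊕ G_2 (dimension 248 + 14 = 262).

E_8 ⊕ G_2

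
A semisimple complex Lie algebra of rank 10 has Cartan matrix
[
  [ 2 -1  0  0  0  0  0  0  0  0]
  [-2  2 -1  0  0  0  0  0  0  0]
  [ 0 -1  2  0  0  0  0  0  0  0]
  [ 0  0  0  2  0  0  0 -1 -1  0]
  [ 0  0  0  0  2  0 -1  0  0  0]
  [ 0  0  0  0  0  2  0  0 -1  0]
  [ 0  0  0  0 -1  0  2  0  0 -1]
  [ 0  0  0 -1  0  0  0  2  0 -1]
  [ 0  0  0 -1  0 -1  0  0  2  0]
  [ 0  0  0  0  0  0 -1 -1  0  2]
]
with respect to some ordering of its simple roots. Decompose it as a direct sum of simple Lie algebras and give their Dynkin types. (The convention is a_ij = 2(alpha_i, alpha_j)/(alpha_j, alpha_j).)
The diagram associated to this matrix has two connected components: the simple roots {alpha_4, alpha_5, alpha_6, alpha_7, alpha_8, alpha_9, alpha_10} form a chain of 7 nodes with single edges (A_7), and {alpha_1, alpha_2, alpha_3} form a chain of 3 nodes with a double edge at one end; the terminal node there is the unique short simple root (B_3). A semisimple Lie algebra decomposes uniquely as the direct sum of simple ideals, one per connected component of its Dynkin diagram, so g ≅ A_7 ⊕ B_3 (dimension 63 + 21 = 84).

A7 + B3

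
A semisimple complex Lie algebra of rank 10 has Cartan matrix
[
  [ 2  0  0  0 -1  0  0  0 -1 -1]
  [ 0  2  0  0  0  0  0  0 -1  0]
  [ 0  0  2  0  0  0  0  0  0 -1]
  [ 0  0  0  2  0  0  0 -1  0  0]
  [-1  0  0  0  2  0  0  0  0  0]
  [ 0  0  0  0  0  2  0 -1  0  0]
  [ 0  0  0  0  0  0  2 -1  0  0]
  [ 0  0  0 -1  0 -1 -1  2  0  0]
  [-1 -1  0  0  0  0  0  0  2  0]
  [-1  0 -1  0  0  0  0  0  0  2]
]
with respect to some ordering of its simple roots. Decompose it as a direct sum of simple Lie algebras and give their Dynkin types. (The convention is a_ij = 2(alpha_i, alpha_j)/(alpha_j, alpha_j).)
The diagram associated to this matrix has two connected components: the simple roots {alpha_4, alpha_6, alpha_7, alpha_8} form a chain of 2 nodes with a fork of two nodes at one end (D_4), and {alpha_1, alpha_2, alpha_3, alpha_5, alpha_9, alpha_10} form a chain of 5 nodes with one extra node attached to the third node from one end (E_6). A semisimple Lie algebra decomposes uniquely as the direct sum of simple ideals, one per connected component of its Dynkin diagram, so g ≅ D_4 ⊕ E_6 (dimension 28 + 78 = 106).

D_4 (so(8)) + E_6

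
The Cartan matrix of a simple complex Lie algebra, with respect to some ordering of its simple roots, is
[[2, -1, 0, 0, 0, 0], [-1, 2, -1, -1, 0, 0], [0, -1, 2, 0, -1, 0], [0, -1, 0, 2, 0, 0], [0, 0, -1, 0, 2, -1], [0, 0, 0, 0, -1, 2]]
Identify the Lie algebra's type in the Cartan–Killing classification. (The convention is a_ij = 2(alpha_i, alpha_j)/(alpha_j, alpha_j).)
The matrix has rank 6 with 2's on the diagonal. Reading the off-diagonal entries as Dynkin edges (a single edge where a_ij = a_ji = -1; a double or triple edge where a_ij * a_ji = 2 or 3), the diagram is a chain of 4 nodes with a fork of two nodes at one end (D_6). One simple-root ordering that puts it in standard form is (alpha_6, alpha_5, alpha_3, alpha_2, alpha_1, alpha_4). So the algebra is type D_6, i.e. so(12).

D_6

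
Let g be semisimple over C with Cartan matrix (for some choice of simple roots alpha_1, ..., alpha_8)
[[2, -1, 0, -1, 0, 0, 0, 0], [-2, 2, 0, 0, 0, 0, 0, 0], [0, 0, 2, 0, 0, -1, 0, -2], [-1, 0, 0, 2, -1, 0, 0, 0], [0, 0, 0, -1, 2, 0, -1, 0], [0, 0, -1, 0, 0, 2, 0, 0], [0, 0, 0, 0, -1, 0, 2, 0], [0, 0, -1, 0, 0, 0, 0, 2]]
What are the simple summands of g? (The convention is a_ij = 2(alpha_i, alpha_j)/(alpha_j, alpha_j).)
B3 ⊕ C5

The diagram associated to this matrix has two connected components: the simple roots {alpha_3, alpha_6, alpha_8} form a chain of 3 nodes with a double edge at one end; the terminal node there is the unique short simple root (B_3), and {alpha_1, alpha_2, alpha_4, alpha_5, alpha_7} form a chain of 5 nodes with a double edge at one end; the terminal node there is the unique long simple root (C_5). A semisimple Lie algebra decomposes uniquely as the direct sum of simple ideals, one per connected component of its Dynkin diagram, so g ≅ B_3 ⊕ C_5 (dimension 21 + 55 = 76).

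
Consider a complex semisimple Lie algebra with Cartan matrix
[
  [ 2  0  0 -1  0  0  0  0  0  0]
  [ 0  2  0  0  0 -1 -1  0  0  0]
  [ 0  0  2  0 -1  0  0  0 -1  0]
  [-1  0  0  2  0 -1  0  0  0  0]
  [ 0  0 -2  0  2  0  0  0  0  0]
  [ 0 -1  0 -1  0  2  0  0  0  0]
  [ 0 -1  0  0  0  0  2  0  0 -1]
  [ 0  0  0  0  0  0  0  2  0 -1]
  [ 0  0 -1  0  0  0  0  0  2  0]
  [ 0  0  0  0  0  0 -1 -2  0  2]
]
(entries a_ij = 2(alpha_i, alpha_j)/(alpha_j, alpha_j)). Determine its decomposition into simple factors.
type B_7 + type C_3

The diagram associated to this matrix has two connected components: the simple roots {alpha_1, alpha_2, alpha_4, alpha_6, alpha_7, alpha_8, alpha_10} form a chain of 7 nodes with a double edge at one end; the terminal node there is the unique short simple root (B_7), and {alpha_3, alpha_5, alpha_9} form a chain of 3 nodes with a double edge at one end; the terminal node there is the unique long simple root (C_3). A semisimple Lie algebra decomposes uniquely as the direct sum of simple ideals, one per connected component of its Dynkin diagram, so g ≅ B_7 ⊕ C_3 (dimension 105 + 21 = 126).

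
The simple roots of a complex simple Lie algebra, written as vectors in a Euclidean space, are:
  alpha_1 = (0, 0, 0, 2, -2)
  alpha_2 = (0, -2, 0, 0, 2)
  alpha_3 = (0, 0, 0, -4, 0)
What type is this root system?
Compute the Cartan integers a_ij = 2(alpha_i, alpha_j)/(alpha_j, alpha_j); the resulting 3x3 Cartan matrix is
[[2, -1, -1], [-1, 2, 0], [-2, 0, 2]].
The roots have two lengths (squared-length ratio 2:1); the short ones are alpha_{1,2}. The associated Dynkin diagram is a chain of 3 nodes with a double edge at one end; the terminal node there is the unique long simple root (C_3), so the type is C_3 (the algebra sp(6)).

C3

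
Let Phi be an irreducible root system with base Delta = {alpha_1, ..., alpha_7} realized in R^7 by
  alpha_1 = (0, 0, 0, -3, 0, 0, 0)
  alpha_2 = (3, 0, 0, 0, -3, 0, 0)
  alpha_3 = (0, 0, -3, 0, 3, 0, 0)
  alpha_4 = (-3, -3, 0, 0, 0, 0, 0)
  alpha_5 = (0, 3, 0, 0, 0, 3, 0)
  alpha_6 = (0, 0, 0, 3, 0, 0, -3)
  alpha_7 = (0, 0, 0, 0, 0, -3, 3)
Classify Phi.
B7

Compute the Cartan integers a_ij = 2(alpha_i, alpha_j)/(alpha_j, alpha_j); the resulting 7x7 Cartan matrix is
[[2, 0, 0, 0, 0, -1, 0], [0, 2, -1, -1, 0, 0, 0], [0, -1, 2, 0, 0, 0, 0], [0, -1, 0, 2, -1, 0, 0], [0, 0, 0, -1, 2, 0, -1], [-2, 0, 0, 0, 0, 2, -1], [0, 0, 0, 0, -1, -1, 2]].
The roots have two lengths (squared-length ratio 2:1); the short ones are alpha_{1}. The associated Dynkin diagram is a chain of 7 nodes with a double edge at one end; the terminal node there is the unique short simple root (B_7), so the type is B_7 (the algebra so(15)).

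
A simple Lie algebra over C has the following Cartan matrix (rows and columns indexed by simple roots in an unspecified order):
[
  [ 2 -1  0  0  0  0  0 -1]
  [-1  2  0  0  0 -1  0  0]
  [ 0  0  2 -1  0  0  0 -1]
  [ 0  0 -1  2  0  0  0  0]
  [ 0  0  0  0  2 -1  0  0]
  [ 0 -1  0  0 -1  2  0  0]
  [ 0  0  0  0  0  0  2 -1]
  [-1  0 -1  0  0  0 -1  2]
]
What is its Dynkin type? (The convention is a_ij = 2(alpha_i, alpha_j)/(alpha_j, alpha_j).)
The matrix has rank 8 with 2's on the diagonal. Reading the off-diagonal entries as Dynkin edges (a single edge where a_ij = a_ji = -1; a double or triple edge where a_ij * a_ji = 2 or 3), the diagram is a chain of 7 nodes with one extra node attached to the third node from one end (E_8). One simple-root ordering that puts it in standard form is (alpha_4, alpha_7, alpha_3, alpha_8, alpha_1, alpha_2, alpha_6, alpha_5). So the algebra is type E_8.

E_8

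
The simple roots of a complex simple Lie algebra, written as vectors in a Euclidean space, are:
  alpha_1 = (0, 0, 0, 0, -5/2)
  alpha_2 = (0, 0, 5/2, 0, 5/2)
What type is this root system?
B2

Compute the Cartan integers a_ij = 2(alpha_i, alpha_j)/(alpha_j, alpha_j); the resulting 2x2 Cartan matrix is
[[2, -1], [-2, 2]].
The roots have two lengths (squared-length ratio 2:1); the short ones are alpha_{1}. The associated Dynkin diagram is a chain of 2 nodes with a double edge at one end; the terminal node there is the unique short simple root (B_2), so the type is B_2 (the algebra so(5)).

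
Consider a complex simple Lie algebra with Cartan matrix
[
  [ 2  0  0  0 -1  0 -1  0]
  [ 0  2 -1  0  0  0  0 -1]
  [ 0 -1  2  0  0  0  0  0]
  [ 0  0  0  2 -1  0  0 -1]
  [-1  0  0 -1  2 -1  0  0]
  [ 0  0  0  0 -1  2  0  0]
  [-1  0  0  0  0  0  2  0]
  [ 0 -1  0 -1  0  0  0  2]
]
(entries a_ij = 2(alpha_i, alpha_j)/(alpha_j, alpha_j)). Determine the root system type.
The matrix has rank 8 with 2's on the diagonal. Reading the off-diagonal entries as Dynkin edges (a single edge where a_ij = a_ji = -1; a double or triple edge where a_ij * a_ji = 2 or 3), the diagram is a chain of 7 nodes with one extra node attached to the third node from one end (E_8). One simple-root ordering that puts it in standard form is (alpha_7, alpha_6, alpha_1, alpha_5, alpha_4, alpha_8, alpha_2, alpha_3). So the algebra is type E_8.

E8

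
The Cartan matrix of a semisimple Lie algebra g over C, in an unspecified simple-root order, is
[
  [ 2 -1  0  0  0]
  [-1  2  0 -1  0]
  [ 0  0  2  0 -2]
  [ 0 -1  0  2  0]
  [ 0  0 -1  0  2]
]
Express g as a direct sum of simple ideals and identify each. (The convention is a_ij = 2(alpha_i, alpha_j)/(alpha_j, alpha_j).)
The diagram associated to this matrix has two connected components: the simple roots {alpha_1, alpha_2, alpha_4} form a chain of 3 nodes with single edges (A_3), and {alpha_3, alpha_5} form a chain of 2 nodes with a double edge at one end; the terminal node there is the unique short simple root (B_2). A semisimple Lie algebra decomposes uniquely as the direct sum of simple ideals, one per connected component of its Dynkin diagram, so g ≅ A_3 ⊕ B_2 (dimension 15 + 10 = 25).

A3 + B2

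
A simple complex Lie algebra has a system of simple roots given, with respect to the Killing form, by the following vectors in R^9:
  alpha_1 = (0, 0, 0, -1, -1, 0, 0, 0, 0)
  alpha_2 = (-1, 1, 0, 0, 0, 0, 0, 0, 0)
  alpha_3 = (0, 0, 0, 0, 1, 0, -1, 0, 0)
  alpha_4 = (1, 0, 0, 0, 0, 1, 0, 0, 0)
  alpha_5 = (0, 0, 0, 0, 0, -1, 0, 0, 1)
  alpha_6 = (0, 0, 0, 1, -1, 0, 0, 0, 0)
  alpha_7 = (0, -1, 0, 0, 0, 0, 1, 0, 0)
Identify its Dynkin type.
Compute the Cartan integers a_ij = 2(alpha_i, alpha_j)/(alpha_j, alpha_j); the resulting 7x7 Cartan matrix is
[[2, 0, -1, 0, 0, 0, 0], [0, 2, 0, -1, 0, 0, -1], [-1, 0, 2, 0, 0, -1, -1], [0, -1, 0, 2, -1, 0, 0], [0, 0, 0, -1, 2, 0, 0], [0, 0, -1, 0, 0, 2, 0], [0, -1, -1, 0, 0, 0, 2]].
All simple roots have the same length, so the diagram is simply laced. The associated Dynkin diagram is a chain of 5 nodes with a fork of two nodes at one end (D_7), so the type is D_7 (the algebra so(14)).

D7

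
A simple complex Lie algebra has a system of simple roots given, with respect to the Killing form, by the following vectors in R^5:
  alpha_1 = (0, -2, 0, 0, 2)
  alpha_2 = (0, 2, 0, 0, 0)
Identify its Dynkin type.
Compute the Cartan integers a_ij = 2(alpha_i, alpha_j)/(alpha_j, alpha_j); the resulting 2x2 Cartan matrix is
[[2, -2], [-1, 2]].
The roots have two lengths (squared-length ratio 2:1); the short ones are alpha_{2}. The associated Dynkin diagram is a chain of 2 nodes with a double edge at one end; the terminal node there is the unique short simple root (B_2), so the type is B_2 (the algebra so(5)).

B_2 (so(5))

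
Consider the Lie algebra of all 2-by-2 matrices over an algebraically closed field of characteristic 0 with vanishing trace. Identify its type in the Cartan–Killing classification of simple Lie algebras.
This is sl(2), which has dimension 2^2 - 1 = 3 and rank 2 - 1 = 1 (a Cartan subalgebra is the diagonal traceless matrices). In the classification of classical Lie algebras, the special linear algebra sl(n+1) has type A_n; here n = 1, so the Dynkin diagram is a chain of 1 nodes with single edges (A_1). Hence the type is A_1.

type A_1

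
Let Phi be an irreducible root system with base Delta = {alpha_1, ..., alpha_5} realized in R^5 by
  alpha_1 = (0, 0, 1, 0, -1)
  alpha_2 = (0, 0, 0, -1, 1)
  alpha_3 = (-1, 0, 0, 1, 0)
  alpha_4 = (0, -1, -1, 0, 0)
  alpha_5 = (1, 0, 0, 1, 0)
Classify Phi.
Compute the Cartan integers a_ij = 2(alpha_i, alpha_j)/(alpha_j, alpha_j); the resulting 5x5 Cartan matrix is
[[2, -1, 0, -1, 0], [-1, 2, -1, 0, -1], [0, -1, 2, 0, 0], [-1, 0, 0, 2, 0], [0, -1, 0, 0, 2]].
All simple roots have the same length, so the diagram is simply laced. The associated Dynkin diagram is a chain of 3 nodes with a fork of two nodes at one end (D_5), so the type is D_5 (the algebra so(10)).

D_5 (so(10))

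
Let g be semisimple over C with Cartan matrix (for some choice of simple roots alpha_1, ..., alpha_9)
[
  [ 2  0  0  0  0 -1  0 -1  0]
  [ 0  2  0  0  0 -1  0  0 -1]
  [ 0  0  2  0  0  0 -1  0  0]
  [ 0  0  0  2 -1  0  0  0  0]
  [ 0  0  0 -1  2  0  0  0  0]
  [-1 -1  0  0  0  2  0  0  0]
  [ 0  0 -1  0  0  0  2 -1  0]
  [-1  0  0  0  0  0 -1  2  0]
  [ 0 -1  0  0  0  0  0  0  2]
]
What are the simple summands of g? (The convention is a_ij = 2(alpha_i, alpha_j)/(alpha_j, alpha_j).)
The diagram associated to this matrix has two connected components: the simple roots {alpha_4, alpha_5} form a chain of 2 nodes with single edges (A_2), and {alpha_1, alpha_2, alpha_3, alpha_6, alpha_7, alpha_8, alpha_9} form a chain of 7 nodes with single edges (A_7). A semisimple Lie algebra decomposes uniquely as the direct sum of simple ideals, one per connected component of its Dynkin diagram, so g ≅ A_2 ⊕ A_7 (dimension 8 + 63 = 71).

A_2 ⊕ A_7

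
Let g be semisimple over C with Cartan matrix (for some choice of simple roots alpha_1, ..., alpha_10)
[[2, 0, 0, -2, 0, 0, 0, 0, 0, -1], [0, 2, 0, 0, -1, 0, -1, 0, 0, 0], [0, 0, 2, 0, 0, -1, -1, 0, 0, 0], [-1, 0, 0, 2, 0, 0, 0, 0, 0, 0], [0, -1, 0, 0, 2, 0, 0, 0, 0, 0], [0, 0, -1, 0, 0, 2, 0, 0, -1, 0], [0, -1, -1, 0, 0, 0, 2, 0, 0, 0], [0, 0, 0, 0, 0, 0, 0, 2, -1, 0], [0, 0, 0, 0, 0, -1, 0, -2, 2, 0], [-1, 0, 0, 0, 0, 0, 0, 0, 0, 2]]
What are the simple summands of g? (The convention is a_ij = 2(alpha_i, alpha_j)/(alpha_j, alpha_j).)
The diagram associated to this matrix has two connected components: the simple roots {alpha_1, alpha_4, alpha_10} form a chain of 3 nodes with a double edge at one end; the terminal node there is the unique short simple root (B_3), and {alpha_2, alpha_3, alpha_5, alpha_6, alpha_7, alpha_8, alpha_9} form a chain of 7 nodes with a double edge at one end; the terminal node there is the unique short simple root (B_7). A semisimple Lie algebra decomposes uniquely as the direct sum of simple ideals, one per connected component of its Dynkin diagram, so g ≅ B_3 ⊕ B_7 (dimension 21 + 105 = 126).

type B_3 + type B_7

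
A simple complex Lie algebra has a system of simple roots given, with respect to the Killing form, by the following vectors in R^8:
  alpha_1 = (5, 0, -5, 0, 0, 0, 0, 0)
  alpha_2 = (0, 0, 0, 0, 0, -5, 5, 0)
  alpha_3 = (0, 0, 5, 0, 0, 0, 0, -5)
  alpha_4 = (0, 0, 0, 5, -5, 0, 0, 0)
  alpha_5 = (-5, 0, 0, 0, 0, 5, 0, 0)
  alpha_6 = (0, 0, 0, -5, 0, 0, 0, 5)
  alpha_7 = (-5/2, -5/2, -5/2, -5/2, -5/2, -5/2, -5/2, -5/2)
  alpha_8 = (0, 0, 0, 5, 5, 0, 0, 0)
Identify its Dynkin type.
Compute the Cartan integers a_ij = 2(alpha_i, alpha_j)/(alpha_j, alpha_j); the resulting 8x8 Cartan matrix is
[[2, 0, -1, 0, -1, 0, 0, 0], [0, 2, 0, 0, -1, 0, 0, 0], [-1, 0, 2, 0, 0, -1, 0, 0], [0, 0, 0, 2, 0, -1, 0, 0], [-1, -1, 0, 0, 2, 0, 0, 0], [0, 0, -1, -1, 0, 2, 0, -1], [0, 0, 0, 0, 0, 0, 2, -1], [0, 0, 0, 0, 0, -1, -1, 2]].
All simple roots have the same length, so the diagram is simply laced. The associated Dynkin diagram is a chain of 7 nodes with one extra node attached to the third node from one end (E_8), so the type is E_8.

type E_8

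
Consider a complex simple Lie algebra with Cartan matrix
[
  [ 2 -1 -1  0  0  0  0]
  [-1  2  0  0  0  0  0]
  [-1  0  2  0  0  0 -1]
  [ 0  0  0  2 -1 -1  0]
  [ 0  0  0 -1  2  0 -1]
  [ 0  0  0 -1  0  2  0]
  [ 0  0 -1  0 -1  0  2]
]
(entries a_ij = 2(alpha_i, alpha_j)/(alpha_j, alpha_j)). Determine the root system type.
A_7 (sl(8))

The matrix has rank 7 with 2's on the diagonal. Reading the off-diagonal entries as Dynkin edges (a single edge where a_ij = a_ji = -1; a double or triple edge where a_ij * a_ji = 2 or 3), the diagram is a chain of 7 nodes with single edges (A_7). One simple-root ordering that puts it in standard form is (alpha_6, alpha_4, alpha_5, alpha_7, alpha_3, alpha_1, alpha_2). So the algebra is type A_7, i.e. sl(8).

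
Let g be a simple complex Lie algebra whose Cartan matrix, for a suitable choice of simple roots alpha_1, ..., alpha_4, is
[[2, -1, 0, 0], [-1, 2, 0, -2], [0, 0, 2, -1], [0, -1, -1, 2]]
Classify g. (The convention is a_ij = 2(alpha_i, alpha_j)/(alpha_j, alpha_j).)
The matrix has rank 4 with 2's on the diagonal. Reading the off-diagonal entries as Dynkin edges (a single edge where a_ij = a_ji = -1; a double or triple edge where a_ij * a_ji = 2 or 3), the diagram is a chain of 4 nodes with a double edge between the middle two (F_4). One simple-root ordering that puts it in standard form is (alpha_1, alpha_2, alpha_4, alpha_3). So the algebra is type F_4.

type F_4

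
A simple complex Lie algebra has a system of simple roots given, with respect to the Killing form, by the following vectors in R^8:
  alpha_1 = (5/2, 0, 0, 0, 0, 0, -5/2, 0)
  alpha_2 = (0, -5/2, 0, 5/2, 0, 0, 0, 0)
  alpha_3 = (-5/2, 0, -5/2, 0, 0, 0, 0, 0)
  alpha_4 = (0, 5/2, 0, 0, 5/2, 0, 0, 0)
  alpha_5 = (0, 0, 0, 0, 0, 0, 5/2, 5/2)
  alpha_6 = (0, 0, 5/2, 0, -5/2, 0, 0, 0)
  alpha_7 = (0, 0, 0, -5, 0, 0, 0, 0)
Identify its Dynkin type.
Compute the Cartan integers a_ij = 2(alpha_i, alpha_j)/(alpha_j, alpha_j); the resulting 7x7 Cartan matrix is
[[2, 0, -1, 0, -1, 0, 0], [0, 2, 0, -1, 0, 0, -1], [-1, 0, 2, 0, 0, -1, 0], [0, -1, 0, 2, 0, -1, 0], [-1, 0, 0, 0, 2, 0, 0], [0, 0, -1, -1, 0, 2, 0], [0, -2, 0, 0, 0, 0, 2]].
The roots have two lengths (squared-length ratio 2:1); the short ones are alpha_{1,2,3,4,5,6}. The associated Dynkin diagram is a chain of 7 nodes with a double edge at one end; the terminal node there is the unique long simple root (C_7), so the type is C_7 (the algebra sp(14)).

C_7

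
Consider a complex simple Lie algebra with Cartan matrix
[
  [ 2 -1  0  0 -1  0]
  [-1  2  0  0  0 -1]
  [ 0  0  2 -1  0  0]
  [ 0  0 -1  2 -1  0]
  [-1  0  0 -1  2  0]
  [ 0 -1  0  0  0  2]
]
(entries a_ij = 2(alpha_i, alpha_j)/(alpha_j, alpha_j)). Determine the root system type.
The matrix has rank 6 with 2's on the diagonal. Reading the off-diagonal entries as Dynkin edges (a single edge where a_ij = a_ji = -1; a double or triple edge where a_ij * a_ji = 2 or 3), the diagram is a chain of 6 nodes with single edges (A_6). One simple-root ordering that puts it in standard form is (alpha_6, alpha_2, alpha_1, alpha_5, alpha_4, alpha_3). So the algebra is type A_6, i.e. sl(7).

A6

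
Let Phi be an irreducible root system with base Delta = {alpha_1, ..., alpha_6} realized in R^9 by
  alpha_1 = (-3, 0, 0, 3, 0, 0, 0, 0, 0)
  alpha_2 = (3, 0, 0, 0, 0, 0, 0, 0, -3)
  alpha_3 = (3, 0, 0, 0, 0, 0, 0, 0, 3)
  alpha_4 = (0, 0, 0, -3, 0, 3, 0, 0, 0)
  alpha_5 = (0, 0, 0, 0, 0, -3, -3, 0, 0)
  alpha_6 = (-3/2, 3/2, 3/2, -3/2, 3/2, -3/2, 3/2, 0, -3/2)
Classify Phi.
E_6

Compute the Cartan integers a_ij = 2(alpha_i, alpha_j)/(alpha_j, alpha_j); the resulting 6x6 Cartan matrix is
[[2, -1, -1, -1, 0, 0], [-1, 2, 0, 0, 0, 0], [-1, 0, 2, 0, 0, -1], [-1, 0, 0, 2, -1, 0], [0, 0, 0, -1, 2, 0], [0, 0, -1, 0, 0, 2]].
All simple roots have the same length, so the diagram is simply laced. The associated Dynkin diagram is a chain of 5 nodes with one extra node attached to the third node from one end (E_6), so the type is E_6.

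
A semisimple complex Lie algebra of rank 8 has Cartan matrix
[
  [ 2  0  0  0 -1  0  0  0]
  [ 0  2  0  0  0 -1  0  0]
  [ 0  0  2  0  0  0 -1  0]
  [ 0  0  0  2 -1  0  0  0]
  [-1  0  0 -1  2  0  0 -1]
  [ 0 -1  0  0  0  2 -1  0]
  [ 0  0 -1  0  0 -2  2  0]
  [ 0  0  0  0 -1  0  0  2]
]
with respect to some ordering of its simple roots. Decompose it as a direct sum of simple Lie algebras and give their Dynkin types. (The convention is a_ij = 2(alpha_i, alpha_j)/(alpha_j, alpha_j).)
type D_4 + type F_4

The diagram associated to this matrix has two connected components: the simple roots {alpha_1, alpha_4, alpha_5, alpha_8} form a chain of 2 nodes with a fork of two nodes at one end (D_4), and {alpha_2, alpha_3, alpha_6, alpha_7} form a chain of 4 nodes with a double edge between the middle two (F_4). A semisimple Lie algebra decomposes uniquely as the direct sum of simple ideals, one per connected component of its Dynkin diagram, so g ≅ D_4 ⊕ F_4 (dimension 28 + 52 = 80).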